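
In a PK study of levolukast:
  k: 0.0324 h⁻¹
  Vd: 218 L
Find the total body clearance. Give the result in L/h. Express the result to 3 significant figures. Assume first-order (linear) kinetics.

7.06 L/h

CL = k × Vd = 0.0324 × 218 = 7.063 L/h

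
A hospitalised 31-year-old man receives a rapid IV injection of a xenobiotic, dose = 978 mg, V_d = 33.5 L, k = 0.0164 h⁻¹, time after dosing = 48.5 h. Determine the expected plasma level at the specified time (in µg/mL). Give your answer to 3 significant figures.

C₀ = Dose / Vd = 978.0 / 33.5 = 29.19 mg/L
C = C₀ · e^(−k·t) = 29.19 × e^(−0.01640 × 48.5)
  = 29.19 × 0.4514 = 13.18 mg/L
(13.18 mg/L = 13.18 µg/mL)

13.2 µg/mL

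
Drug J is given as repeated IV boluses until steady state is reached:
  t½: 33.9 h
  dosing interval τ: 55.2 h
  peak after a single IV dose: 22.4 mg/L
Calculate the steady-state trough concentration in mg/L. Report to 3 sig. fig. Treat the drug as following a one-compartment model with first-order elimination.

10.7 mg/L

k = ln2 / t½ = 0.693147 / 33.9 = 0.02045 h⁻¹
e^(−kτ) = e^(−0.02045 × 55.2) = 0.3234
Accumulation ratio R = 1 / (1 − e^(−kτ)) = 1 / (1 − 0.3234) = 1.478
Steady-state trough = C₀ × R × e^(−kτ) = 22.4 × 1.478 × 0.3234 = 10.71 mg/L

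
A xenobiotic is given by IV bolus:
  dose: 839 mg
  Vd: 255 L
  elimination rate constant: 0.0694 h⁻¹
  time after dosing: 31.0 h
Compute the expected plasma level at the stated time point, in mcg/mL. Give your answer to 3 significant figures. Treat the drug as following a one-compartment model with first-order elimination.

C₀ = Dose / Vd = 839.0 / 255 = 3.290 mg/L
C = C₀ · e^(−k·t) = 3.290 × e^(−0.06940 × 31.0)
  = 3.290 × 0.1163 = 0.3826 mg/L
(0.3826 mg/L = 0.3826 mcg/mL)

0.383 mcg/mL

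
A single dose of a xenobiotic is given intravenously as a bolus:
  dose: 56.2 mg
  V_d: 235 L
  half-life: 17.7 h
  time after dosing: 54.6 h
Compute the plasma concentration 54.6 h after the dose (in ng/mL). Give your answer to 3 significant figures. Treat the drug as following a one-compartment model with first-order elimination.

C₀ = Dose / Vd = 56.20 / 235 = 0.2391 mg/L
k = ln2 / t½ = 0.693147 / 17.7 = 0.03916 h⁻¹
C = C₀ · e^(−k·t) = 0.2391 × e^(−0.03916 × 54.6)
  = 0.2391 × 0.1179 = 0.02819 mg/L
Convert: 0.02819 mg/L × 1000 = 28.19 ng/mL

28.2 ng/mL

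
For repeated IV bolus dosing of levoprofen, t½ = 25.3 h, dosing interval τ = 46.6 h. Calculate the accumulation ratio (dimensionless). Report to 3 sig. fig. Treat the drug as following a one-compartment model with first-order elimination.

k = ln2 / t½ = 0.693147 / 25.3 = 0.02740 h⁻¹
e^(−kτ) = e^(−0.02740 × 46.6) = 0.2789
Accumulation ratio R = 1 / (1 − e^(−kτ)) = 1 / (1 − 0.2789) = 1.387

1.39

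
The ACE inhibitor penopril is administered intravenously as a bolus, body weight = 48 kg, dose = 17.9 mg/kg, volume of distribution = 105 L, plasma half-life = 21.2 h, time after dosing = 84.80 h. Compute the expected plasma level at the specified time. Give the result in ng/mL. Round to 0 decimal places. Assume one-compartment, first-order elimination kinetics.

Total dose = 17.9 × 48 = 859.2 mg
C₀ = Dose / Vd = 859.2 / 105 = 8.183 mg/L
k = ln2 / t½ = 0.693147 / 21.2 = 0.03270 h⁻¹
t / t½ = 84.80 / 21.2 = 4 half-lives
C = C₀ × (1/2)^4 = 8.183 × 0.06250 = 0.5114 mg/L
Convert: 0.5114 mg/L × 1000 = 511.4 ng/mL

511 ng/mL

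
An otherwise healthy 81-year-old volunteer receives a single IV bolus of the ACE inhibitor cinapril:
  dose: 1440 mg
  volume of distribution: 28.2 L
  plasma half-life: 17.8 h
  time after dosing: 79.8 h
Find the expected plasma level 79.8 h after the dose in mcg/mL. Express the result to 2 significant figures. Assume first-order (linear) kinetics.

C₀ = Dose / Vd = 1440 / 28.2 = 51.06 mg/L
k = ln2 / t½ = 0.693147 / 17.8 = 0.03894 h⁻¹
C = C₀ · e^(−k·t) = 51.06 × e^(−0.03894 × 79.8)
  = 51.06 × 0.04472 = 2.283 mg/L
(2.283 mg/L = 2.283 mcg/mL)

2.3 mcg/mL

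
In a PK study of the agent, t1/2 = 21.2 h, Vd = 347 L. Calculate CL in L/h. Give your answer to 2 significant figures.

k = ln2 / t½ = 0.693147 / 21.2 = 0.03270 h⁻¹
CL = k × Vd = 0.03270 × 347 = 11.35 L/h

11 L/h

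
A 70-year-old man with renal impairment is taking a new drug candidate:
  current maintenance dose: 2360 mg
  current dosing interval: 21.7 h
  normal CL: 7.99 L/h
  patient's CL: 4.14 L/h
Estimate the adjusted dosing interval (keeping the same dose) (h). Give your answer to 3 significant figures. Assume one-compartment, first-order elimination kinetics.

41.9 h

To keep the same average steady-state level, dosing rate must scale with clearance.
CL ratio = 4.14 / 7.99 = 0.5181
New interval (same dose) = 21.7 / 0.5181 = 41.88 h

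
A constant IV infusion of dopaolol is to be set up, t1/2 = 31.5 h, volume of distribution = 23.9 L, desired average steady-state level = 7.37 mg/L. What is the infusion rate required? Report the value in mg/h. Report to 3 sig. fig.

3.88 mg/h

k = ln2 / t½ = 0.693147 / 31.5 = 0.02200 h⁻¹
CL = k × Vd = 0.02200 × 23.9 = 0.5258 L/h
At steady state, infusion rate R₀ = Css × CL = 7.37 × 0.5258 = 3.875 mg/h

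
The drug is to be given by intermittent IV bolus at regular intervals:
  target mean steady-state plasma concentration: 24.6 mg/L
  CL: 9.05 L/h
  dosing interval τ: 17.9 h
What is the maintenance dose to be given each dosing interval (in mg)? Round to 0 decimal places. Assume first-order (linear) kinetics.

3985 mg

At steady state, Dose/τ = Css × CL.
Dose = Css × CL × τ = 24.6 × 9.050 × 17.9 = 3985 mg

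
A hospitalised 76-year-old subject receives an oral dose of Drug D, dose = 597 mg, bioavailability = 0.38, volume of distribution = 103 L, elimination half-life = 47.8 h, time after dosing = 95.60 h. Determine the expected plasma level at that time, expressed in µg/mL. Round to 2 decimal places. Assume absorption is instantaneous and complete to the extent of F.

Amount reaching circulation = F × Dose = 0.38 × 597.0 = 226.9 mg
C₀ = F·Dose / Vd = 226.9 / 103 = 2.203 mg/L
k = ln2 / t½ = 0.693147 / 47.8 = 0.01450 h⁻¹
t / t½ = 95.60 / 47.8 = 2 half-lives
C = C₀ × (1/2)^2 = 2.203 × 0.2500 = 0.5508 mg/L
(0.5508 mg/L = 0.5508 µg/mL)

0.55 µg/mL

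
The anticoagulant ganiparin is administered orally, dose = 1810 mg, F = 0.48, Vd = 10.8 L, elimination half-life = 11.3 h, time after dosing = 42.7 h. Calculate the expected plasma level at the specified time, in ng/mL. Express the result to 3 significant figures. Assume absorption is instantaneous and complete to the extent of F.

Amount reaching circulation = F × Dose = 0.48 × 1810 = 868.8 mg
C₀ = F·Dose / Vd = 868.8 / 10.8 = 80.44 mg/L
k = ln2 / t½ = 0.693147 / 11.3 = 0.06134 h⁻¹
C = C₀ · e^(−k·t) = 80.44 × e^(−0.06134 × 42.7)
  = 80.44 × 0.07286 = 5.861 mg/L
Convert: 5.861 mg/L × 1000 = 5861 ng/mL

5860 ng/mL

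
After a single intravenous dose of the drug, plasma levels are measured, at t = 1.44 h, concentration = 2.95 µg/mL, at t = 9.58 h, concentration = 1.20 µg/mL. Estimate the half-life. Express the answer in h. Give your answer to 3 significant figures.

k = ln(C₁/C₂) / (t₂ − t₁) = ln(2.95/1.20) / (9.58 − 1.44)
  = 0.8995 / 8.140 = 0.1105 h⁻¹
t½ = ln2 / k = 0.693147 / 0.1105 = 6.273 h

6.27 h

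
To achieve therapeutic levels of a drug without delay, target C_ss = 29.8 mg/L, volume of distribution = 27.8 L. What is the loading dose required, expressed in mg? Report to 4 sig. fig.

828.4 mg

LD = Css × Vd = 29.8 × 27.8 = 828.4 mg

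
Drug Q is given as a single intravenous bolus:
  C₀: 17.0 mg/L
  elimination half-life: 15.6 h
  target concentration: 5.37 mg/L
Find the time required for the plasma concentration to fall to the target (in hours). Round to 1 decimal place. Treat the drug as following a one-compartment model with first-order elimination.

25.9 h

k = ln2 / t½ = 0.693147 / 15.6 = 0.04443 h⁻¹
t = ln(C₀ / C) / k = ln(17.00 / 5.37) / 0.04443
  = ln(3.166) / 0.04443 = 1.152 / 0.04443 = 25.93 h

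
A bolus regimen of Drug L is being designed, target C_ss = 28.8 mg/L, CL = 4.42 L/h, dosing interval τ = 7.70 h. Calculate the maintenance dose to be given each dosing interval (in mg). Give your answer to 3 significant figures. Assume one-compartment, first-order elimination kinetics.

980 mg

At steady state, Dose/τ = Css × CL.
Dose = Css × CL × τ = 28.8 × 4.420 × 7.70 = 980.2 mg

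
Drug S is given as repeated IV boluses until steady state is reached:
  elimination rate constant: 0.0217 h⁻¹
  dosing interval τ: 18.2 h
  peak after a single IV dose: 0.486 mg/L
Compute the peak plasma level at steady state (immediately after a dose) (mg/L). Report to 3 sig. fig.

1.49 mg/L

e^(−kτ) = e^(−0.02170 × 18.2) = 0.6737
Accumulation ratio R = 1 / (1 − e^(−kτ)) = 1 / (1 − 0.6737) = 3.065
Steady-state peak = C₀ × R = 0.486 × 3.065 = 1.490 mg/L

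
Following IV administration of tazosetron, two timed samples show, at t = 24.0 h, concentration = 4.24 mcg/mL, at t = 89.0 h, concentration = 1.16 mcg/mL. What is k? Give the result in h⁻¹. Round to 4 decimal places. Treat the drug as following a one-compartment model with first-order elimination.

k = ln(C₁/C₂) / (t₂ − t₁) = ln(4.24/1.16) / (89.0 − 24.0)
  = 1.296 / 65.00 = 0.01994 h⁻¹

0.0199 h⁻¹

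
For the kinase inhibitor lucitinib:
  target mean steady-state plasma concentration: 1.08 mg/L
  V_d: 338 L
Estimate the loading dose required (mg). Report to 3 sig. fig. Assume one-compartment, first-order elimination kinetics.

LD = Css × Vd = 1.08 × 338 = 365.0 mg

365 mg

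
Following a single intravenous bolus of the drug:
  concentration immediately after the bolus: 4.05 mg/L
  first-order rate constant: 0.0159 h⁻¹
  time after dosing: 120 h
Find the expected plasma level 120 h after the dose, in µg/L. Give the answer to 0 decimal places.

C = C₀ · e^(−k·t) = 4.050 × e^(−0.01590 × 120)
  = 4.050 × 0.1484 = 0.6010 mg/L
Convert: 0.6010 mg/L × 1000 = 601.0 µg/L

601 µg/L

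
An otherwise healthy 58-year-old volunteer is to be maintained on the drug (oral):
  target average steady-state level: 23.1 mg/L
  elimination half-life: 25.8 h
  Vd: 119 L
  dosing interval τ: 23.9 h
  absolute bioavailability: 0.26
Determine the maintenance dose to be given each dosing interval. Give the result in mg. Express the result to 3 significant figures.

6790 mg

k = ln2 / t½ = 0.693147 / 25.8 = 0.02687 h⁻¹
CL = k × Vd = 0.02687 × 119 = 3.198 L/h
At steady state, F × (Dose/τ) = Css × CL.
Dose = Css × CL × τ / F = 23.1 × 3.198 × 23.9 / 0.26 = 6791 mg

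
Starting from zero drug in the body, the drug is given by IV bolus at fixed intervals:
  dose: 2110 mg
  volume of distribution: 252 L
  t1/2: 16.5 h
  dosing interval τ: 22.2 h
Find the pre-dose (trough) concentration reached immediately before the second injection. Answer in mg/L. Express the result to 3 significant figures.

C₀ per dose = Dose / Vd = 2110 / 252 = 8.373 mg/L
k = ln2 / t½ = 0.693147 / 16.5 = 0.04201 h⁻¹
Fraction remaining after one interval: r = e^(−kτ) = e^(−0.04201 × 22.2) = 0.3935
Before dose 2, 1 dose has been given (aged 1τ).
C_trough = C₀ × r = 8.373 × 0.3935 = 3.295 mg/L

3.30 mg/L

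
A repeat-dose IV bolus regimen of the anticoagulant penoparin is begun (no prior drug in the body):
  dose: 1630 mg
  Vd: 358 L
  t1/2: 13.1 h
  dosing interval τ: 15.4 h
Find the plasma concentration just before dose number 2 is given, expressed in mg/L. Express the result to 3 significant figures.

2.02 mg/L

C₀ per dose = Dose / Vd = 1630 / 358 = 4.553 mg/L
k = ln2 / t½ = 0.693147 / 13.1 = 0.05291 h⁻¹
Fraction remaining after one interval: r = e^(−kτ) = e^(−0.05291 × 15.4) = 0.4427
Before dose 2, 1 dose has been given (aged 1τ).
C_trough = C₀ × r = 4.553 × 0.4427 = 2.016 mg/L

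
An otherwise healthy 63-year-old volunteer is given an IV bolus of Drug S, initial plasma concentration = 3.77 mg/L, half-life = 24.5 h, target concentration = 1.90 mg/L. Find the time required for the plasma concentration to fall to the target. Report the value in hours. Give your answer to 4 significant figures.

24.22 h

k = ln2 / t½ = 0.693147 / 24.5 = 0.02829 h⁻¹
t = ln(C₀ / C) / k = ln(3.770 / 1.90) / 0.02829
  = ln(1.984) / 0.02829 = 0.6851 / 0.02829 = 24.22 h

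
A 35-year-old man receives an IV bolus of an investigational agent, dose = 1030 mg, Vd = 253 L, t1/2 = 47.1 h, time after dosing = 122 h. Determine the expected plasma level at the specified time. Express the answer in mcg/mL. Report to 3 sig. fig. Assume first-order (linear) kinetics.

0.676 mcg/mL

C₀ = Dose / Vd = 1030 / 253 = 4.071 mg/L
k = ln2 / t½ = 0.693147 / 47.1 = 0.01472 h⁻¹
C = C₀ · e^(−k·t) = 4.071 × e^(−0.01472 × 122)
  = 4.071 × 0.1660 = 0.6758 mg/L
(0.6758 mg/L = 0.6758 mcg/mL)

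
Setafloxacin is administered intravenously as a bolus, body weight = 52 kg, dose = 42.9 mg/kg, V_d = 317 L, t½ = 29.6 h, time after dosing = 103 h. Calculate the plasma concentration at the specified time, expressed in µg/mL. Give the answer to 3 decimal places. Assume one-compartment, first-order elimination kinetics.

Total dose = 42.9 × 52 = 2231 mg
C₀ = Dose / Vd = 2231 / 317 = 7.038 mg/L
k = ln2 / t½ = 0.693147 / 29.6 = 0.02342 h⁻¹
C = C₀ · e^(−k·t) = 7.038 × e^(−0.02342 × 103)
  = 7.038 × 0.08961 = 0.6307 mg/L
(0.6307 mg/L = 0.6307 µg/mL)

0.631 µg/mL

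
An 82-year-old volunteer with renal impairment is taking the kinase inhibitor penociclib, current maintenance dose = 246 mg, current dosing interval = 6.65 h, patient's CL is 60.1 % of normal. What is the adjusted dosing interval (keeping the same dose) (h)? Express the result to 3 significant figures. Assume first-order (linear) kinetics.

To keep the same average steady-state level, dosing rate must scale with clearance.
CL ratio = 60.1 / 100 = 0.6010
New interval (same dose) = 6.65 / 0.6010 = 11.06 h

11.1 h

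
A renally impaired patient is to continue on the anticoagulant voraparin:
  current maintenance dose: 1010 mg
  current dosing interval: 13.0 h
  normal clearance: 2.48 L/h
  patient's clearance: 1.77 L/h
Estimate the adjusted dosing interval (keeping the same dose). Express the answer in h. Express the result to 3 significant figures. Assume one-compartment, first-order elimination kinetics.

To keep the same average steady-state level, dosing rate must scale with clearance.
CL ratio = 1.77 / 2.48 = 0.7137
New interval (same dose) = 13.0 / 0.7137 = 18.21 h

18.2 h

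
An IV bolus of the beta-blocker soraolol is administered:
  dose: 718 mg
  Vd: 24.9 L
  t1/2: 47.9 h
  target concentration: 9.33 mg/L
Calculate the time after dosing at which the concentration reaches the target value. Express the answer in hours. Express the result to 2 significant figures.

78 h

C₀ = Dose / Vd = 718.0 / 24.9 = 28.84 mg/L
k = ln2 / t½ = 0.693147 / 47.9 = 0.01447 h⁻¹
t = ln(C₀ / C) / k = ln(28.84 / 9.33) / 0.01447
  = ln(3.091) / 0.01447 = 1.128 / 0.01447 = 77.95 h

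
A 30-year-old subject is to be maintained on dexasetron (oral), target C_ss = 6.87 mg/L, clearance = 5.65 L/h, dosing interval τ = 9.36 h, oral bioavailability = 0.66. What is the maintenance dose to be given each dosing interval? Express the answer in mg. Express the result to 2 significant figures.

550 mg

At steady state, F × (Dose/τ) = Css × CL.
Dose = Css × CL × τ / F = 6.87 × 5.650 × 9.36 / 0.66 = 550.5 mg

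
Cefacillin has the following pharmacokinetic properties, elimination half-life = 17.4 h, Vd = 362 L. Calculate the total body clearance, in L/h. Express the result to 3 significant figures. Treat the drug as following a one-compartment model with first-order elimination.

k = ln2 / t½ = 0.693147 / 17.4 = 0.03984 h⁻¹
CL = k × Vd = 0.03984 × 362 = 14.42 L/h

14.4 L/h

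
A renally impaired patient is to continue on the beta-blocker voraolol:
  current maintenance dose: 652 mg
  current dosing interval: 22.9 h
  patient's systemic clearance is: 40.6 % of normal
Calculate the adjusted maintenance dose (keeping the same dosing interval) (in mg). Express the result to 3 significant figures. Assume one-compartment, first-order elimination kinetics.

265 mg

To keep the same average steady-state level, dosing rate must scale with clearance.
CL ratio = 40.6 / 100 = 0.4060
New dose (same interval) = 652 × 0.4060 = 264.7 mg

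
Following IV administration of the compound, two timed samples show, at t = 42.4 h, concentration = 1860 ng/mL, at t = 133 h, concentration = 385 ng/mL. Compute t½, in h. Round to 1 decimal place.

k = ln(C₁/C₂) / (t₂ − t₁) = ln(1860/385) / (133 − 42.4)
  = 1.575 / 90.60 = 0.01738 h⁻¹
t½ = ln2 / k = 0.693147 / 0.01738 = 39.88 h

39.9 h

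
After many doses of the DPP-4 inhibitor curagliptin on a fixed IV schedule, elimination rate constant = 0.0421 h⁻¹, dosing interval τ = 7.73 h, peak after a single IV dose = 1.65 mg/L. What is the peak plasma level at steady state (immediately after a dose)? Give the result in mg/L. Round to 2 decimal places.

5.94 mg/L

e^(−kτ) = e^(−0.04210 × 7.73) = 0.7222
Accumulation ratio R = 1 / (1 − e^(−kτ)) = 1 / (1 − 0.7222) = 3.600
Steady-state peak = C₀ × R = 1.65 × 3.600 = 5.940 mg/L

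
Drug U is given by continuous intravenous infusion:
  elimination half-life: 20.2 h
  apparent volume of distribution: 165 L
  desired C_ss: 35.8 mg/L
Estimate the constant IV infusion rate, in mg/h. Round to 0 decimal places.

203 mg/h

k = ln2 / t½ = 0.693147 / 20.2 = 0.03431 h⁻¹
CL = k × Vd = 0.03431 × 165 = 5.661 L/h
At steady state, infusion rate R₀ = Css × CL = 35.8 × 5.661 = 202.7 mg/h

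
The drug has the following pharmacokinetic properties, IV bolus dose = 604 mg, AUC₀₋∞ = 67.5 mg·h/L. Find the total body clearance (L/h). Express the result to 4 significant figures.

CL = Dose / AUC = 604 / 67.5 = 8.948 L/h

8.948 L/h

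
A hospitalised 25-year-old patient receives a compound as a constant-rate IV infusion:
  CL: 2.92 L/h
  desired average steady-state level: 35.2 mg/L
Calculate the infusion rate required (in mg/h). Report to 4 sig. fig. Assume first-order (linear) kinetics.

At steady state, infusion rate R₀ = Css × CL = 35.2 × 2.920 = 102.8 mg/h

102.8 mg/h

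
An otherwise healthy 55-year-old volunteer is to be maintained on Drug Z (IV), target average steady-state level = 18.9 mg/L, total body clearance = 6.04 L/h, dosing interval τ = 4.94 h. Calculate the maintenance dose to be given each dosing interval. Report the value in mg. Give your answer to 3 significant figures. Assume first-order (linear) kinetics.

564 mg

At steady state, Dose/τ = Css × CL.
Dose = Css × CL × τ = 18.9 × 6.040 × 4.94 = 563.9 mg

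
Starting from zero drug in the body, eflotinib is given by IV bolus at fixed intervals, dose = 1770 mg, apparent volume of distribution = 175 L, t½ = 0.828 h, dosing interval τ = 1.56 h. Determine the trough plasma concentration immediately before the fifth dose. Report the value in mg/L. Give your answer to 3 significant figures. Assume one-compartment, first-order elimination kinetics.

3.74 mg/L

C₀ per dose = Dose / Vd = 1770 / 175 = 10.11 mg/L
k = ln2 / t½ = 0.693147 / 0.828 = 0.8371 h⁻¹
Fraction remaining after one interval: r = e^(−kτ) = e^(−0.8371 × 1.56) = 0.2709
Before dose 5, 4 doses have been given (aged 1τ, 2τ, 3τ, 4τ).
C_trough = C₀ × (r + r² + … + r^4) = C₀ × r(1−r^4)/(1−r)
        = 10.11 × 0.2709 × (1 − 0.005386) / (1 − 0.2709) = 3.736 mg/L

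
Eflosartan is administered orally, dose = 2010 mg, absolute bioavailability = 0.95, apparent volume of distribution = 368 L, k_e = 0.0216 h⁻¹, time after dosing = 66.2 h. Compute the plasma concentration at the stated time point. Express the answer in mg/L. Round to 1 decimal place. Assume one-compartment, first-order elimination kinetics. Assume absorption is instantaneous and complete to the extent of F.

1.2 mg/L

Amount reaching circulation = F × Dose = 0.95 × 2010 = 1910 mg
C₀ = F·Dose / Vd = 1910 / 368 = 5.190 mg/L
C = C₀ · e^(−k·t) = 5.190 × e^(−0.02160 × 66.2)
  = 5.190 × 0.2393 = 1.242 mg/L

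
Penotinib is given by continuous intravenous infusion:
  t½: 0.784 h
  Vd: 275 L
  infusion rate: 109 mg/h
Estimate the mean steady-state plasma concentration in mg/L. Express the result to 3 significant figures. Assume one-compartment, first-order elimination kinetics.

0.448 mg/L

k = ln2 / t½ = 0.693147 / 0.784 = 0.8841 h⁻¹
CL = k × Vd = 0.8841 × 275 = 243.1 L/h
At steady state Css = R₀ / CL = 109 / 243.1 = 0.4484 mg/L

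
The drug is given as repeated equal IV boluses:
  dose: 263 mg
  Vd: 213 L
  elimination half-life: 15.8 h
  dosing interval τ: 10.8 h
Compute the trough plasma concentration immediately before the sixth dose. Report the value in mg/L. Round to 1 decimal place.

C₀ per dose = Dose / Vd = 263 / 213 = 1.235 mg/L
k = ln2 / t½ = 0.693147 / 15.8 = 0.04387 h⁻¹
Fraction remaining after one interval: r = e^(−kτ) = e^(−0.04387 × 10.8) = 0.6226
Before dose 6, 5 doses have been given (aged 1τ, 2τ, 3τ, 4τ, 5τ).
C_trough = C₀ × (r + r² + … + r^5) = C₀ × r(1−r^5)/(1−r)
        = 1.235 × 0.6226 × (1 − 0.09355) / (1 − 0.6226) = 1.847 mg/L

1.8 mg/L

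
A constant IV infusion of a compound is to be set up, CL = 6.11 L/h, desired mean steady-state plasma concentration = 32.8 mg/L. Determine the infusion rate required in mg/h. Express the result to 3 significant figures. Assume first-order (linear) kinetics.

200 mg/h

At steady state, infusion rate R₀ = Css × CL = 32.8 × 6.110 = 200.4 mg/h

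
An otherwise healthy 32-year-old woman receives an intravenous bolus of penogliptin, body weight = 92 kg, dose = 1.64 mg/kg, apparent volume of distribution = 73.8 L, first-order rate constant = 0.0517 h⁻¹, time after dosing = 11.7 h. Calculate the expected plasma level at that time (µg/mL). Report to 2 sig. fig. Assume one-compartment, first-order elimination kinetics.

1.1 µg/mL

Total dose = 1.64 × 92 = 150.9 mg
C₀ = Dose / Vd = 150.9 / 73.8 = 2.045 mg/L
C = C₀ · e^(−k·t) = 2.045 × e^(−0.05170 × 11.7)
  = 2.045 × 0.5461 = 1.117 mg/L
(1.117 mg/L = 1.117 µg/mL)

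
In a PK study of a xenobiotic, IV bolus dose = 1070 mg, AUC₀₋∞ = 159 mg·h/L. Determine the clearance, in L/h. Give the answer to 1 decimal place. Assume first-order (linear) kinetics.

6.7 L/h

CL = Dose / AUC = 1070 / 159 = 6.730 L/h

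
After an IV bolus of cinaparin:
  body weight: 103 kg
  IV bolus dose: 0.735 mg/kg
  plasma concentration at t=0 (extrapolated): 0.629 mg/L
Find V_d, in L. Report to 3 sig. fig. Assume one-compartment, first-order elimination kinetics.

Dose = 0.735 × 103 = 75.71 mg
Vd = Dose / C₀ = 75.71 / 0.629 = 120.4 L

120 L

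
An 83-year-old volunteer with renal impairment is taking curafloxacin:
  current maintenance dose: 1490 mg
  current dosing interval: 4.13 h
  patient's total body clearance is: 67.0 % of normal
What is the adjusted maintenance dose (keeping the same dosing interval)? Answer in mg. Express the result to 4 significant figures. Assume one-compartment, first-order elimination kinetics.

To keep the same average steady-state level, dosing rate must scale with clearance.
CL ratio = 67.0 / 100 = 0.6700
New dose (same interval) = 1490 × 0.6700 = 998.3 mg

998.3 mg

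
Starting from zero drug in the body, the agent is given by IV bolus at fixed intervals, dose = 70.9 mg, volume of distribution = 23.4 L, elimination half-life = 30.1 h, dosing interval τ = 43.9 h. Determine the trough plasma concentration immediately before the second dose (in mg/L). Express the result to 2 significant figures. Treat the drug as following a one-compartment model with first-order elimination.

1.1 mg/L

C₀ per dose = Dose / Vd = 70.9 / 23.4 = 3.030 mg/L
k = ln2 / t½ = 0.693147 / 30.1 = 0.02303 h⁻¹
Fraction remaining after one interval: r = e^(−kτ) = e^(−0.02303 × 43.9) = 0.3638
Before dose 2, 1 dose has been given (aged 1τ).
C_trough = C₀ × r = 3.030 × 0.3638 = 1.102 mg/L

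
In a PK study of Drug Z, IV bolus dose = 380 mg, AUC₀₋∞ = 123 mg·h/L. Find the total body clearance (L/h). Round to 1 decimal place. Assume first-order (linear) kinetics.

CL = Dose / AUC = 380 / 123 = 3.089 L/h

3.1 L/h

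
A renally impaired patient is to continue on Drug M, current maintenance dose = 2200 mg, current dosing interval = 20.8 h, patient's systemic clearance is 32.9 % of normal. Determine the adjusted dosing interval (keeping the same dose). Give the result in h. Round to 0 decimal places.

63 h

To keep the same average steady-state level, dosing rate must scale with clearance.
CL ratio = 32.9 / 100 = 0.3290
New interval (same dose) = 20.8 / 0.3290 = 63.22 h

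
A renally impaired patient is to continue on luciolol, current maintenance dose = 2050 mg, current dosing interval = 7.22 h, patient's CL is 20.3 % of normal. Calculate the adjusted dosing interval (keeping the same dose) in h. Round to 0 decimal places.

To keep the same average steady-state level, dosing rate must scale with clearance.
CL ratio = 20.3 / 100 = 0.2030
New interval (same dose) = 7.22 / 0.2030 = 35.57 h

36 h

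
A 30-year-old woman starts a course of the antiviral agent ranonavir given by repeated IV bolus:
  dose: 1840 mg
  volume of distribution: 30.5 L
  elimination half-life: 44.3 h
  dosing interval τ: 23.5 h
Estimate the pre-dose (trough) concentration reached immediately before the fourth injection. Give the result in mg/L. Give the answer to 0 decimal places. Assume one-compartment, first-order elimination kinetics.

C₀ per dose = Dose / Vd = 1840 / 30.5 = 60.33 mg/L
k = ln2 / t½ = 0.693147 / 44.3 = 0.01565 h⁻¹
Fraction remaining after one interval: r = e^(−kτ) = e^(−0.01565 × 23.5) = 0.6923
Before dose 4, 3 doses have been given (aged 1τ, 2τ, 3τ).
C_trough = C₀ × (r + r² + … + r^3) = C₀ × r(1−r^3)/(1−r)
        = 60.33 × 0.6923 × (1 − 0.3318) / (1 − 0.6923) = 90.70 mg/L

91 mg/L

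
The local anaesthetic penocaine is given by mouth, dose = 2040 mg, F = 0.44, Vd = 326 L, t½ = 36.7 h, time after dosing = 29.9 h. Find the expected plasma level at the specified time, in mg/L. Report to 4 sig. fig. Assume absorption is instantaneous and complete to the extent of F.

Amount reaching circulation = F × Dose = 0.44 × 2040 = 897.6 mg
C₀ = F·Dose / Vd = 897.6 / 326 = 2.753 mg/L
k = ln2 / t½ = 0.693147 / 36.7 = 0.01889 h⁻¹
C = C₀ · e^(−k·t) = 2.753 × e^(−0.01889 × 29.9)
  = 2.753 × 0.5685 = 1.565 mg/L

1.565 mg/L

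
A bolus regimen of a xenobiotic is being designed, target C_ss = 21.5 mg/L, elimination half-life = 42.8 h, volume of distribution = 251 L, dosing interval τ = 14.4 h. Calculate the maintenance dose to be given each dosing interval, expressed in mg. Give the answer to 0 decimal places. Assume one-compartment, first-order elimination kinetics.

1259 mg

k = ln2 / t½ = 0.693147 / 42.8 = 0.01620 h⁻¹
CL = k × Vd = 0.01620 × 251 = 4.066 L/h
At steady state, Dose/τ = Css × CL.
Dose = Css × CL × τ = 21.5 × 4.066 × 14.4 = 1259 mg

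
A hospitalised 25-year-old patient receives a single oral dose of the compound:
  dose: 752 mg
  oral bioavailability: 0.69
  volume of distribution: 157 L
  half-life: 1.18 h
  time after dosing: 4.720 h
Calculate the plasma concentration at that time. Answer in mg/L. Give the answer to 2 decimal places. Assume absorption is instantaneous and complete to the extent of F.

0.21 mg/L

Amount reaching circulation = F × Dose = 0.69 × 752.0 = 518.9 mg
C₀ = F·Dose / Vd = 518.9 / 157 = 3.305 mg/L
k = ln2 / t½ = 0.693147 / 1.18 = 0.5874 h⁻¹
t / t½ = 4.720 / 1.18 = 4 half-lives
C = C₀ × (1/2)^4 = 3.305 × 0.06250 = 0.2066 mg/L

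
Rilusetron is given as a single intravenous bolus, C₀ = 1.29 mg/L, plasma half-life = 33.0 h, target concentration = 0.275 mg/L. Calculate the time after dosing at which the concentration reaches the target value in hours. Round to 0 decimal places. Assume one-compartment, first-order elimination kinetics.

74 h

k = ln2 / t½ = 0.693147 / 33.0 = 0.02100 h⁻¹
t = ln(C₀ / C) / k = ln(1.290 / 0.275) / 0.02100
  = ln(4.691) / 0.02100 = 1.546 / 0.02100 = 73.62 h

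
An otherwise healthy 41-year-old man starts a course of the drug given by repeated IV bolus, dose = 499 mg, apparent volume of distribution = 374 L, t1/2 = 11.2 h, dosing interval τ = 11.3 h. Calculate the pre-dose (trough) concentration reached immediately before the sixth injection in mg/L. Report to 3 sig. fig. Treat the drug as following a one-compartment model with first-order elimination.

1.28 mg/L

C₀ per dose = Dose / Vd = 499 / 374 = 1.334 mg/L
k = ln2 / t½ = 0.693147 / 11.2 = 0.06189 h⁻¹
Fraction remaining after one interval: r = e^(−kτ) = e^(−0.06189 × 11.3) = 0.4969
Before dose 6, 5 doses have been given (aged 1τ, 2τ, 3τ, 4τ, 5τ).
C_trough = C₀ × (r + r² + … + r^5) = C₀ × r(1−r^5)/(1−r)
        = 1.334 × 0.4969 × (1 − 0.03029) / (1 − 0.4969) = 1.278 mg/L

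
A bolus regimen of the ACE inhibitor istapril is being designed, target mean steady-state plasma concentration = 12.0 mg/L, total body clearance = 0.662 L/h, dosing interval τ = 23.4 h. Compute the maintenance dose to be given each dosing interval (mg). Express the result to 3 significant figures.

At steady state, Dose/τ = Css × CL.
Dose = Css × CL × τ = 12.0 × 0.6620 × 23.4 = 185.9 mg

186 mg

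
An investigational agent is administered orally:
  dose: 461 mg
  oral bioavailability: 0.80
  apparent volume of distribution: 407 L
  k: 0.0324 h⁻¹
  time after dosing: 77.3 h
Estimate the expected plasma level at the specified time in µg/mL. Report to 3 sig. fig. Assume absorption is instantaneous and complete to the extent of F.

0.0740 µg/mL

Amount reaching circulation = F × Dose = 0.80 × 461.0 = 368.8 mg
C₀ = F·Dose / Vd = 368.8 / 407 = 0.9061 mg/L
C = C₀ · e^(−k·t) = 0.9061 × e^(−0.03240 × 77.3)
  = 0.9061 × 0.08171 = 0.07404 mg/L
(0.07404 mg/L = 0.07404 µg/mL)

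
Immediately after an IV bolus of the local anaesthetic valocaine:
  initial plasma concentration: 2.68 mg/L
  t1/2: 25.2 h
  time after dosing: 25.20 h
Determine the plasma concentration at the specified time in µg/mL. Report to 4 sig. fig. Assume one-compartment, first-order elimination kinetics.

1.340 µg/mL

k = ln2 / t½ = 0.693147 / 25.2 = 0.02751 h⁻¹
t / t½ = 25.20 / 25.2 = 1 half-lives
C = C₀ × (1/2)^1 = 2.680 × 0.5000 = 1.340 mg/L
(1.340 mg/L = 1.340 µg/mL)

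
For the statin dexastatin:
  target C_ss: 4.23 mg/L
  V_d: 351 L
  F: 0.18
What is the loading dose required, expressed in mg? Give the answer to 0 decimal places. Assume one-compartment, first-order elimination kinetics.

8249 mg

LD = Css × Vd / F = 4.23 × 351 / 0.18 = 8249 mg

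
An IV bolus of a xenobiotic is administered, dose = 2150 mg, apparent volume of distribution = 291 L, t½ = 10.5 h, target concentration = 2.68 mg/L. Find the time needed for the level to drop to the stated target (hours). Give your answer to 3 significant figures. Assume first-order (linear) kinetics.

C₀ = Dose / Vd = 2150 / 291 = 7.388 mg/L
k = ln2 / t½ = 0.693147 / 10.5 = 0.06601 h⁻¹
t = ln(C₀ / C) / k = ln(7.388 / 2.68) / 0.06601
  = ln(2.757) / 0.06601 = 1.014 / 0.06601 = 15.36 h

15.4 h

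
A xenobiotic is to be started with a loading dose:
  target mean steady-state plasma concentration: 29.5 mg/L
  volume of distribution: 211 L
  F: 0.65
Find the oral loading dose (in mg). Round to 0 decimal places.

9576 mg

LD = Css × Vd / F = 29.5 × 211 / 0.65 = 9576 mg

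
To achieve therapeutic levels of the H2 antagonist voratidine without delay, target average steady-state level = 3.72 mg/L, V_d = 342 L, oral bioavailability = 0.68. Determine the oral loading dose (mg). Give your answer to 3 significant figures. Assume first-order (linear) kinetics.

LD = Css × Vd / F = 3.72 × 342 / 0.68 = 1871 mg

1870 mg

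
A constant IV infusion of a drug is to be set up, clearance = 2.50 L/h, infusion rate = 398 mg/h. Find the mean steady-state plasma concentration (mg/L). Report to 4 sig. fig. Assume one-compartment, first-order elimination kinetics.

159.2 mg/L

At steady state Css = R₀ / CL = 398 / 2.500 = 159.2 mg/L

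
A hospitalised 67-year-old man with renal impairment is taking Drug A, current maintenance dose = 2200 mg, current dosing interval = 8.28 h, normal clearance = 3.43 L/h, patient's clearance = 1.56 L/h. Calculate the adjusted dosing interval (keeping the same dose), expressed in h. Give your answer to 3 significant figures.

18.2 h

To keep the same average steady-state level, dosing rate must scale with clearance.
CL ratio = 1.56 / 3.43 = 0.4548
New interval (same dose) = 8.28 / 0.4548 = 18.21 h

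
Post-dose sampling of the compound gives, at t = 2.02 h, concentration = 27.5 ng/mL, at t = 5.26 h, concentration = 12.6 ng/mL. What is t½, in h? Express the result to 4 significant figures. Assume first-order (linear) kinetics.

2.877 h

k = ln(C₁/C₂) / (t₂ − t₁) = ln(27.5/12.6) / (5.26 − 2.02)
  = 0.7805 / 3.240 = 0.2409 h⁻¹
t½ = ln2 / k = 0.693147 / 0.2409 = 2.877 h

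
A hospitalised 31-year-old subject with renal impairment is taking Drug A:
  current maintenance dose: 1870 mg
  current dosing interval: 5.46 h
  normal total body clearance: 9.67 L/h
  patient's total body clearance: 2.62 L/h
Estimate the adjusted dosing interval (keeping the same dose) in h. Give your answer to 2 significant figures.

To keep the same average steady-state level, dosing rate must scale with clearance.
CL ratio = 2.62 / 9.67 = 0.2709
New interval (same dose) = 5.46 / 0.2709 = 20.16 h

20 h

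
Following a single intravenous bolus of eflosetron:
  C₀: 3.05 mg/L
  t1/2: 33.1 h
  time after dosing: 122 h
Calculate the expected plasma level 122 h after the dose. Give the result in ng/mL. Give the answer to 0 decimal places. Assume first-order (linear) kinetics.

237 ng/mL

k = ln2 / t½ = 0.693147 / 33.1 = 0.02094 h⁻¹
C = C₀ · e^(−k·t) = 3.050 × e^(−0.02094 × 122)
  = 3.050 × 0.07772 = 0.2370 mg/L
Convert: 0.2370 mg/L × 1000 = 237.0 ng/mL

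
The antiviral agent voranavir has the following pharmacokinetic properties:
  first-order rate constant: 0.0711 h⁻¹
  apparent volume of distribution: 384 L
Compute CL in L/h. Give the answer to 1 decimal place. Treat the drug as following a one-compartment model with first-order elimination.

CL = k × Vd = 0.0711 × 384 = 27.30 L/h

27.3 L/h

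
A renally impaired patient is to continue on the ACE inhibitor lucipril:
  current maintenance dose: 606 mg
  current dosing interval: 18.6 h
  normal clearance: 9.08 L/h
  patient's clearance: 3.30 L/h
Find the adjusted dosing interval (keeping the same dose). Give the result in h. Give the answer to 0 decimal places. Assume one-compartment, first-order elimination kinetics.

51 h

To keep the same average steady-state level, dosing rate must scale with clearance.
CL ratio = 3.30 / 9.08 = 0.3634
New interval (same dose) = 18.6 / 0.3634 = 51.18 h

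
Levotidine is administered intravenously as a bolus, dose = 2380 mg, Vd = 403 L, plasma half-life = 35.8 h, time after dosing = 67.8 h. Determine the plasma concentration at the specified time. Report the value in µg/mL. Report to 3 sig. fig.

1.59 µg/mL

C₀ = Dose / Vd = 2380 / 403 = 5.906 mg/L
k = ln2 / t½ = 0.693147 / 35.8 = 0.01936 h⁻¹
C = C₀ · e^(−k·t) = 5.906 × e^(−0.01936 × 67.8)
  = 5.906 × 0.2691 = 1.589 mg/L
(1.589 mg/L = 1.589 µg/mL)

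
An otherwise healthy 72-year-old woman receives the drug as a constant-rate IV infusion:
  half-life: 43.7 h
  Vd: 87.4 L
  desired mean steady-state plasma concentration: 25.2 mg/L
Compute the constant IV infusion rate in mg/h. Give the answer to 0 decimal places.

35 mg/h

k = ln2 / t½ = 0.693147 / 43.7 = 0.01586 h⁻¹
CL = k × Vd = 0.01586 × 87.4 = 1.386 L/h
At steady state, infusion rate R₀ = Css × CL = 25.2 × 1.386 = 34.93 mg/h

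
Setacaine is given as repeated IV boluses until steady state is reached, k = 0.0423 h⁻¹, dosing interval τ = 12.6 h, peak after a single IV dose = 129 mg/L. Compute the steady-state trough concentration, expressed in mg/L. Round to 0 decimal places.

183 mg/L

e^(−kτ) = e^(−0.04230 × 12.6) = 0.5869
Accumulation ratio R = 1 / (1 − e^(−kτ)) = 1 / (1 − 0.5869) = 2.421
Steady-state trough = C₀ × R × e^(−kτ) = 129 × 2.421 × 0.5869 = 183.3 mg/L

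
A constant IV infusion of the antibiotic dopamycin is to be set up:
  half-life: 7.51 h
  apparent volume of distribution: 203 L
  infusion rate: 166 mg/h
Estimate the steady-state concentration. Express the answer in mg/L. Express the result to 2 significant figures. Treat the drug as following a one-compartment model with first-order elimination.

8.9 mg/L

k = ln2 / t½ = 0.693147 / 7.51 = 0.09230 h⁻¹
CL = k × Vd = 0.09230 × 203 = 18.74 L/h
At steady state Css = R₀ / CL = 166 / 18.74 = 8.858 mg/L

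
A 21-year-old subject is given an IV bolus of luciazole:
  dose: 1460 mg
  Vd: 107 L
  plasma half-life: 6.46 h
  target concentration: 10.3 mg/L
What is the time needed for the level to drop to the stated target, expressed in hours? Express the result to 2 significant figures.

C₀ = Dose / Vd = 1460 / 107 = 13.64 mg/L
k = ln2 / t½ = 0.693147 / 6.46 = 0.1073 h⁻¹
t = ln(C₀ / C) / k = ln(13.64 / 10.3) / 0.1073
  = ln(1.324) / 0.1073 = 0.2807 / 0.1073 = 2.616 h

2.6 h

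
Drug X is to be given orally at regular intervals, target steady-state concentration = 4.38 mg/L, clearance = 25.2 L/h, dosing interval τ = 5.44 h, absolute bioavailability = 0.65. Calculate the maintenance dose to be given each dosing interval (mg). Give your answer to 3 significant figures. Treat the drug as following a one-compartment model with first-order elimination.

924 mg

At steady state, F × (Dose/τ) = Css × CL.
Dose = Css × CL × τ / F = 4.38 × 25.20 × 5.44 / 0.65 = 923.8 mg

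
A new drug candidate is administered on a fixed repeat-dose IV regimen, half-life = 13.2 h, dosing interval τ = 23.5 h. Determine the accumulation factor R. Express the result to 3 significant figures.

k = ln2 / t½ = 0.693147 / 13.2 = 0.05251 h⁻¹
e^(−kτ) = e^(−0.05251 × 23.5) = 0.2911
Accumulation ratio R = 1 / (1 − e^(−kτ)) = 1 / (1 − 0.2911) = 1.411

1.41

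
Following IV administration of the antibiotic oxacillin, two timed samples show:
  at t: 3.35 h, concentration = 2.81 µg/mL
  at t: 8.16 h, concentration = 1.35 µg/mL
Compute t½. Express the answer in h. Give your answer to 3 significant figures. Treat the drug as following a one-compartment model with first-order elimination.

4.55 h

k = ln(C₁/C₂) / (t₂ − t₁) = ln(2.81/1.35) / (8.16 − 3.35)
  = 0.7331 / 4.810 = 0.1524 h⁻¹
t½ = ln2 / k = 0.693147 / 0.1524 = 4.548 h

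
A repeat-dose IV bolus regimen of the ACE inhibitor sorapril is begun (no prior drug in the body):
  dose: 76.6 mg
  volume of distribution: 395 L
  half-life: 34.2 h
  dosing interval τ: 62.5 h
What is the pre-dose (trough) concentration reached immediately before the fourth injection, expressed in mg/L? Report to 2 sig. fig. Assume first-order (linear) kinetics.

0.074 mg/L

C₀ per dose = Dose / Vd = 76.6 / 395 = 0.1939 mg/L
k = ln2 / t½ = 0.693147 / 34.2 = 0.02027 h⁻¹
Fraction remaining after one interval: r = e^(−kτ) = e^(−0.02027 × 62.5) = 0.2817
Before dose 4, 3 doses have been given (aged 1τ, 2τ, 3τ).
C_trough = C₀ × (r + r² + … + r^3) = C₀ × r(1−r^3)/(1−r)
        = 0.1939 × 0.2817 × (1 − 0.02235) / (1 − 0.2817) = 0.07434 mg/L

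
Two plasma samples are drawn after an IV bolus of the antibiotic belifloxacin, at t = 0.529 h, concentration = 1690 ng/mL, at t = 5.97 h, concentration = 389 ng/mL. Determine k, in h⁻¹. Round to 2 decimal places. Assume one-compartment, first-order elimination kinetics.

k = ln(C₁/C₂) / (t₂ − t₁) = ln(1690/389) / (5.97 − 0.529)
  = 1.469 / 5.441 = 0.2700 h⁻¹

0.27 h⁻¹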